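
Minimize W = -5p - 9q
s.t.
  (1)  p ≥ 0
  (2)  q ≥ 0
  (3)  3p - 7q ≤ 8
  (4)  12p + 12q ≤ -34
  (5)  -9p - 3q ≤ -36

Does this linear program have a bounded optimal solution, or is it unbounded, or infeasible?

infeasible

The boundaries p = 0 and -9p - 3q = -36 meet at (0, 12), but that point violates 12p + 12q ≤ -34. Every candidate vertex is excluded by some other constraint, so the feasible region is empty.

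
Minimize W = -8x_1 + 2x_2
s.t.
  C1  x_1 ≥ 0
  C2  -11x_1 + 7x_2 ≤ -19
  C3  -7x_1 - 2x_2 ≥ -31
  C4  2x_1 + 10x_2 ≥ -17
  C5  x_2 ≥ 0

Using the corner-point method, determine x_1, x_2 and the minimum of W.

Feasible corners and W = -8x_1 + 2x_2:
  (255/71, 208/71) → W = -1624/71
  (19/11, 0) → W = -152/11
  (31/7, 0) → W = -248/7

The optimum lies where -7x_1 - 2x_2 = -31 and x_2 = 0.
Solving simultaneously gives x_1 = 31/7, x_2 = 0.

x_1 = 31/7, x_2 = 0, minimum W = -248/7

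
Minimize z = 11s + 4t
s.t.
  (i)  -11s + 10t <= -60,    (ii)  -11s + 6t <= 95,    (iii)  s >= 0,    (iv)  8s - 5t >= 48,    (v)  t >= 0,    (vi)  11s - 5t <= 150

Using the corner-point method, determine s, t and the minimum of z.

Corner points and z = 11s + 4t:
  (36/5, 48/25) → z = 2172/25
  (240/11, 18) → z = 312
  (6, 0) → z = 66
  (150/11, 0) → z = 150

The binding constraints are 8s - 5t = 48 and t = 0.
Solving simultaneously gives s = 6, t = 0.

s = 6, t = 0, minimum z = 66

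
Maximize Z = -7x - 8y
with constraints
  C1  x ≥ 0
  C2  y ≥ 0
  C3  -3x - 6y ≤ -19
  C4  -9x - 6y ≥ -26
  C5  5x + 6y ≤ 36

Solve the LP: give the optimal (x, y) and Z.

Feasible corners and Z = -7x - 8y:
  (0, 19/6) → Z = -76/3
  (0, 13/3) → Z = -104/3
  (7/6, 31/12) → Z = -173/6

x = 0, y = 19/6, maximum Z = -76/3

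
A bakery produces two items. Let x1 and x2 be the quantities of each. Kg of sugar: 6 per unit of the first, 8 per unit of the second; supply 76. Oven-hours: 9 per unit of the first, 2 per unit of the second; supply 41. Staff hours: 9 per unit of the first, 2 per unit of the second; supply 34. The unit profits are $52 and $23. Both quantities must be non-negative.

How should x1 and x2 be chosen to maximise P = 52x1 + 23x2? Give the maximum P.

Feasible corners and P = 52x1 + 23x2:
  (0, 0) → P = 0
  (0, 19/2) → P = 437/2
  (34/9, 0) → P = 1768/9
  (2, 8) → P = 288

The optimum lies where 6x1 + 8x2 = 76 and 9x1 + 2x2 = 34.
Solving simultaneously gives x1 = 2, x2 = 8.

x1 = 2, x2 = 8, maximum P = 288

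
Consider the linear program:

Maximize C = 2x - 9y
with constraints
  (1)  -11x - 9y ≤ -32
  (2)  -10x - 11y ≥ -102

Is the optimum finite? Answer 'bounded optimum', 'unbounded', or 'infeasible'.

unbounded

From the feasible point (-566/31, 802/31), moving in the direction (9, -11) keeps every constraint satisfied while C increases without bound.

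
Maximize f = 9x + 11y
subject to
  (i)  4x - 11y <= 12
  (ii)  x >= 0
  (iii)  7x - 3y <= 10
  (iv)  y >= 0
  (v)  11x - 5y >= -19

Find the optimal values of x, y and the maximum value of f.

x = 107/2, y = 243/2, maximum f = 1818

Vertices and f = 9x + 11y:
  (0, 0) → f = 0
  (0, 19/5) → f = 209/5
  (10/7, 0) → f = 90/7
  (107/2, 243/2) → f = 1818

The optimum lies where 7x - 3y = 10 and 11x - 5y = -19.
Solving simultaneously gives x = 107/2, y = 243/2.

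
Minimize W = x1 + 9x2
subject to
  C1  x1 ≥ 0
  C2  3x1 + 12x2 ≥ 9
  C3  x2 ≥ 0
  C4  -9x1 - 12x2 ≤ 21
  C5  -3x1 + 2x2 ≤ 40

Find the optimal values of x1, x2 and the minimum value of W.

x1 = 3, x2 = 0, minimum W = 3

Vertices and W = x1 + 9x2:
  (0, 3/4) → W = 27/4
  (0, 20) → W = 180
  (3, 0) → W = 3
The feasible region is unbounded (it extends along (2, 3), (1, 0)), but W strictly increases along every unbounded feasible direction, so there is no improving ray and the minimum is attained at a vertex.

At the optimal vertex, 3x1 + 12x2 = 9 and x2 = 0.
Solving simultaneously gives x1 = 3, x2 = 0.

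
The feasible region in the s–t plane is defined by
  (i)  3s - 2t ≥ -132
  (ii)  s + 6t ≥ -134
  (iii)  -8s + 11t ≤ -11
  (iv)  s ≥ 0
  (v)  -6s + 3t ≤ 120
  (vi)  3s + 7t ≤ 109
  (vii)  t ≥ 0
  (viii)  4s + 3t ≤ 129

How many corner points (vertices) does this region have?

4

Of the 28 pairwise boundary intersections, those satisfying every inequality are:
  (1276/89, 839/89)
  (11/8, 0)
  (576/19, 49/19)
  (129/4, 0)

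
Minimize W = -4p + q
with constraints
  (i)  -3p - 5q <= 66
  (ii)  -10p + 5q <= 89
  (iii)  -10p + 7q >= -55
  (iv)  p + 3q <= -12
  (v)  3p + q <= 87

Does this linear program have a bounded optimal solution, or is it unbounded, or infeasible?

bounded optimum

Extreme points and W = -4p + q:
  (-155/13, -393/65) → W = 2707/65
  (-187/71, -825/71) → W = -77/71
  (-327/35, -31/35) → W = 1277/35
  (81/37, -175/37) → W = -499/37
The feasible region has finitely many vertices and no improving ray; the minimum is -499/37 at (81/37, -175/37).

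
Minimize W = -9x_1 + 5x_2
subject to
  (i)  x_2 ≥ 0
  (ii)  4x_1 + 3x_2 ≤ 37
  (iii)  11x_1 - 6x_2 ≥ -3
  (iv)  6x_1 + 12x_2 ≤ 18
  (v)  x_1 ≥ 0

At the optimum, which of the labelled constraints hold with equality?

Corner points and W = -9x_1 + 5x_2:
  (3, 0) → W = -27
  (0, 0) → W = 0
  (3/7, 9/7) → W = 18/7
  (0, 1/2) → W = 5/2

The minimum is at (3, 0). Substituting into each constraint, equality holds for (i) and (iv); the remaining constraints have slack.

(i) and (iv)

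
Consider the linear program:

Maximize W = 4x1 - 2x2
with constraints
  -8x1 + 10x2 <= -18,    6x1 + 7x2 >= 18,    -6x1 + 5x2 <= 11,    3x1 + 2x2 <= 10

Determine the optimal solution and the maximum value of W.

x1 = 34/9, x2 = -2/3, maximum W = 148/9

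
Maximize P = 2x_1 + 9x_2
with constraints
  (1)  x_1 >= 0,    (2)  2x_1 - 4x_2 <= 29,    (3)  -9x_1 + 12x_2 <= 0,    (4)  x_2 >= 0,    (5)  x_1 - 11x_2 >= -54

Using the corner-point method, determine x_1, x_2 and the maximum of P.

Feasible corners and P = 2x_1 + 9x_2:
  (0, 0) → P = 0
  (29/2, 0) → P = 29
  (535/18, 137/18) → P = 2303/18
  (216/29, 162/29) → P = 1890/29

The optimum lies where 2x_1 - 4x_2 = 29 and x_1 - 11x_2 = -54.
Solving simultaneously gives x_1 = 535/18, x_2 = 137/18.

x_1 = 535/18, x_2 = 137/18, maximum P = 2303/18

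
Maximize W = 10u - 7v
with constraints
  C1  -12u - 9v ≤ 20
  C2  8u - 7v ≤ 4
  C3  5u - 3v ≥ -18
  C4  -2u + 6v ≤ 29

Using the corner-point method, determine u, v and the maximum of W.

At the optimal vertex, 8u - 7v = 4 and -2u + 6v = 29.
Solving simultaneously gives u = 227/34, v = 120/17.

u = 227/34, v = 120/17, maximum W = 295/17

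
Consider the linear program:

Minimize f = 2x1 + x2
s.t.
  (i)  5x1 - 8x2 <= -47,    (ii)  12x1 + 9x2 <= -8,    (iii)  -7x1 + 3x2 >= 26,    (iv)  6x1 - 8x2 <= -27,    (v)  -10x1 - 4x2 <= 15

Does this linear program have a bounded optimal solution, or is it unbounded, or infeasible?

infeasible

The boundaries 5x1 - 8x2 = -47 and 12x1 + 9x2 = -8 meet at (-487/141, 524/141), but that point violates -10x1 - 4x2 ≤ 15. Every candidate vertex is excluded by some other constraint, so the feasible region is empty.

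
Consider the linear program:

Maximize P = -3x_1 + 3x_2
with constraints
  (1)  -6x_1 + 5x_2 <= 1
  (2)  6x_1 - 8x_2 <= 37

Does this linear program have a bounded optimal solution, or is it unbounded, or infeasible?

unbounded

From the feasible point (-193/18, -38/3), moving in the direction (5, 6) keeps every constraint satisfied while P increases without bound.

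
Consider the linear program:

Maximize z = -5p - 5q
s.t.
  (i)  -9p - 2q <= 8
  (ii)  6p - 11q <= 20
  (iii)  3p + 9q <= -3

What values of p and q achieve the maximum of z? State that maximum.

p = -16/37, q = -76/37, maximum z = 460/37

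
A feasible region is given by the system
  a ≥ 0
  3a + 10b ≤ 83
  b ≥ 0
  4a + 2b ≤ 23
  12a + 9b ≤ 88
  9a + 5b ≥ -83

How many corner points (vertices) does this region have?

5

The feasible vertices (each the meet of two boundaries and inside every other half-plane) are:
  (0, 83/10)
  (0, 0)
  (133/93, 244/31)
  (23/4, 0)
  (31/12, 19/3)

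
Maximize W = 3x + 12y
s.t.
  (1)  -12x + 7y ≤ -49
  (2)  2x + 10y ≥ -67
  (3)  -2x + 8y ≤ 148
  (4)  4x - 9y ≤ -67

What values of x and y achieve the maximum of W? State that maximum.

Corner points and W = 3x + 12y:
  (714/41, 937/41) → W = 13386/41
  (91/8, 25/2) → W = 1473/8
  (398/7, 229/7) → W = 3942/7

The optimum lies where -2x + 8y = 148 and 4x - 9y = -67.
Solving simultaneously gives x = 398/7, y = 229/7.

x = 398/7, y = 229/7, maximum W = 3942/7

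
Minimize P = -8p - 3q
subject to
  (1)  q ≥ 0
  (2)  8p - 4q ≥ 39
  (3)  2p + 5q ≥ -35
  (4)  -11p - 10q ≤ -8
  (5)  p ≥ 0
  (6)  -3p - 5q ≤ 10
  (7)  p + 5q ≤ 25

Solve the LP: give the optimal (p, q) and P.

p = 25, q = 0, minimum P = -200

Corner points and P = -8p - 3q:
  (39/8, 0) → P = -39
  (25, 0) → P = -200
  (295/44, 161/44) → P = -2843/44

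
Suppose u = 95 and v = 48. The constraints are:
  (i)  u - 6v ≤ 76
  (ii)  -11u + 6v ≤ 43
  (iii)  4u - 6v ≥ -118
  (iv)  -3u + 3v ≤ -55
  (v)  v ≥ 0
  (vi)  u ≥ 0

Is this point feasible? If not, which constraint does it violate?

(i): -193 ≤ 76 ✓
(ii): -757 ≤ 43 ✓
(iii): 92 ≥ -118 ✓
(iv): -141 ≤ -55 ✓
(v): 48 ≥ 0 ✓
(vi): 95 ≥ 0 ✓

feasible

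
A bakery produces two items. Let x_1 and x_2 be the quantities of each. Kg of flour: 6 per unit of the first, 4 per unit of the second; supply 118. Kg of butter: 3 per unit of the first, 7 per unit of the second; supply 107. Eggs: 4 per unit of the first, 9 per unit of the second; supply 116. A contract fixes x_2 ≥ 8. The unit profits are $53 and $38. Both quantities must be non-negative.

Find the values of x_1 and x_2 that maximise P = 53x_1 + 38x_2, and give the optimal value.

The optimum lies where 4x_1 + 9x_2 = 116 and x_2 = 8.
Solving simultaneously gives x_1 = 11, x_2 = 8.

x_1 = 11, x_2 = 8, maximum P = 887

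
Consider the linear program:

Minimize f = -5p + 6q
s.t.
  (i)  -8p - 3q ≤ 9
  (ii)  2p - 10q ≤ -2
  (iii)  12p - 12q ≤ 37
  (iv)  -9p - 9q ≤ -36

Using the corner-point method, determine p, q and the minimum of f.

p = 197/48, q = 49/48, minimum f = -691/48

Feasible corners and f = -5p + 6q:
  (-21/5, 41/5) → f = 351/5
  (197/48, 49/48) → f = -691/48
  (19/6, 5/6) → f = -65/6
The feasible region is unbounded (it extends along (-3, 8), (1, 1)), but f strictly increases along every unbounded feasible direction, so there is no improving ray and the minimum is attained at a vertex.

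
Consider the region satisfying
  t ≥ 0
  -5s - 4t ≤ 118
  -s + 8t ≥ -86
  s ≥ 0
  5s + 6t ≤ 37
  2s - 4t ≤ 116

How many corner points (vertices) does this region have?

3

Pairwise boundary intersections that survive every other constraint:
  (0, 0)
  (37/5, 0)
  (0, 37/6)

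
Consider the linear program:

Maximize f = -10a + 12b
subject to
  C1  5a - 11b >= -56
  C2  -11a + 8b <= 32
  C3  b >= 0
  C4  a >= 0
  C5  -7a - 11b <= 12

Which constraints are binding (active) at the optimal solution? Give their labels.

C1 and C2

Corner points and f = -10a + 12b:
  (32/27, 152/27) → f = 1504/27
  (0, 4) → f = 48
  (0, 0) → f = 0
The feasible region is unbounded (it extends along (11, 5), (1, 0)), but f strictly decreases along every unbounded feasible direction, so there is no improving ray and the maximum is attained at a vertex.

The maximum is at (32/27, 152/27). Substituting into each constraint, equality holds for C1 and C2; the remaining constraints have slack.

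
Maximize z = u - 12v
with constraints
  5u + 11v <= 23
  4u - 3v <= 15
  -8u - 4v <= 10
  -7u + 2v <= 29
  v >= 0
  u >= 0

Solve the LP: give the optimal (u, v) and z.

u = 15/4, v = 0, maximum z = 15/4

Extreme points and z = u - 12v:
  (234/59, 17/59) → z = 30/59
  (0, 23/11) → z = -276/11
  (15/4, 0) → z = 15/4
  (0, 0) → z = 0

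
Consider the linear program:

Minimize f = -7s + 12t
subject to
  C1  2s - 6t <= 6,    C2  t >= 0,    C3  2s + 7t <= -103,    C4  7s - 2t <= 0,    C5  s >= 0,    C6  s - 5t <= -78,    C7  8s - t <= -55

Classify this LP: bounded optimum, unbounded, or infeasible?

infeasible

The boundaries t = 0 and s - 5t = -78 meet at (-78, 0), but that point violates s ≥ 0. Every candidate vertex is excluded by some other constraint, so the feasible region is empty.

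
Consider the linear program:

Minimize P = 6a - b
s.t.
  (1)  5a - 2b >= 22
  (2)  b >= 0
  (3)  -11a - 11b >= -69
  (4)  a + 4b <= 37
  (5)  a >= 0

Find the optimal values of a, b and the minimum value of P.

a = 22/5, b = 0, minimum P = 132/5

Extreme points and P = 6a - b:
  (22/5, 0) → P = 132/5
  (380/77, 103/77) → P = 311/11
  (69/11, 0) → P = 414/11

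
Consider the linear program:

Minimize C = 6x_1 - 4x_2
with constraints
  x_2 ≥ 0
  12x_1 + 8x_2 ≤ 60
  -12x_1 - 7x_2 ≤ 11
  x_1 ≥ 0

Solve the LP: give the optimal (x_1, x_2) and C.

x_1 = 0, x_2 = 15/2, minimum C = -30

Vertices and C = 6x_1 - 4x_2:
  (5, 0) → C = 30
  (0, 0) → C = 0
  (0, 15/2) → C = -30

At the optimal vertex, 12x_1 + 8x_2 = 60 and x_1 = 0.
Solving simultaneously gives x_1 = 0, x_2 = 15/2.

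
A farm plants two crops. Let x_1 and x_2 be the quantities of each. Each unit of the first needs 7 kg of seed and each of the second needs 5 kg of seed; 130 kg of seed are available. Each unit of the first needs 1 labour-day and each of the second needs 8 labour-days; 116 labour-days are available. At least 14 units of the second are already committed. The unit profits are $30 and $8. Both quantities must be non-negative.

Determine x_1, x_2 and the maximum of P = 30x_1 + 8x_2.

The binding constraints are x_1 + 8x_2 = 116 and x_2 = 14.
Solving simultaneously gives x_1 = 4, x_2 = 14.

x_1 = 4, x_2 = 14, maximum P = 232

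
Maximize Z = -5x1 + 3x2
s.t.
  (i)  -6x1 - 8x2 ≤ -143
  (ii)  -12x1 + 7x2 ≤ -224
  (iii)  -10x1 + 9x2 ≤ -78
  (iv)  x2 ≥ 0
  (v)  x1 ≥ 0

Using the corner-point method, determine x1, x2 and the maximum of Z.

x1 = 735/19, x2 = 652/19, maximum Z = -1719/19

The feasible region is unbounded (it extends along (9, 10), (1, 0)), but Z strictly decreases along every unbounded feasible direction, so there is no improving ray and the maximum is attained at a vertex.

The optimum lies where -12x1 + 7x2 = -224 and -10x1 + 9x2 = -78.
Solving simultaneously gives x1 = 735/19, x2 = 652/19.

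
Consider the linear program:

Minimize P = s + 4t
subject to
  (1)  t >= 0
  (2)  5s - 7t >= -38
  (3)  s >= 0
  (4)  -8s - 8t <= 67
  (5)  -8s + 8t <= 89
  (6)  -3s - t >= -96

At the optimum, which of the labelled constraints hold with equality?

Corner points and P = s + 4t:
  (0, 0) → P = 0
  (32, 0) → P = 32
  (0, 38/7) → P = 152/7
  (317/13, 297/13) → P = 1505/13

The minimum is at (0, 0). Substituting into each constraint, equality holds for (1) and (3); the remaining constraints have slack.

(1) and (3)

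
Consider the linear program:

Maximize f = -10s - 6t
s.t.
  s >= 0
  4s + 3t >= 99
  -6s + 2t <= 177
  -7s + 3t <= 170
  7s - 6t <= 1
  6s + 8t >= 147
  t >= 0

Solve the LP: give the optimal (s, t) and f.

Vertices and f = -10s - 6t:
  (0, 33) → f = -198
  (0, 170/3) → f = -340
  (199/15, 689/45) → f = -3368/15
The feasible region is unbounded (it extends along (3, 7), (6, 7)), but f strictly decreases along every unbounded feasible direction, so there is no improving ray and the maximum is attained at a vertex.

s = 0, t = 33, maximum f = -198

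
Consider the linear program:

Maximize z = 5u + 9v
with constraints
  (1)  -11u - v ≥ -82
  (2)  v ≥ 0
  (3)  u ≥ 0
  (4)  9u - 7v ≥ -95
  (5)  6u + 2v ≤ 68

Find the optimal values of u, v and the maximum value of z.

u = 143/30, v = 197/10, maximum z = 3017/15

Vertices and z = 5u + 9v:
  (82/11, 0) → z = 410/11
  (6, 16) → z = 174
  (0, 0) → z = 0
  (0, 95/7) → z = 855/7
  (143/30, 197/10) → z = 3017/15

The binding constraints are 9u - 7v = -95 and 6u + 2v = 68.
Solving simultaneously gives u = 143/30, v = 197/10.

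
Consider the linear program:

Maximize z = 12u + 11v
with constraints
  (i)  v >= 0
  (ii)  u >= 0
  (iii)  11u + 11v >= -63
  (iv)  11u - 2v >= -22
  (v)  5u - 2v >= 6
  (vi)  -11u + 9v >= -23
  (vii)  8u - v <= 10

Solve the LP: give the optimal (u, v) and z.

Extreme points and z = 12u + 11v:
  (6/5, 0) → z = 72/5
  (5/4, 0) → z = 15
  (14/11, 2/11) → z = 190/11

The optimum lies where 5u - 2v = 6 and 8u - v = 10.
Solving simultaneously gives u = 14/11, v = 2/11.

u = 14/11, v = 2/11, maximum z = 190/11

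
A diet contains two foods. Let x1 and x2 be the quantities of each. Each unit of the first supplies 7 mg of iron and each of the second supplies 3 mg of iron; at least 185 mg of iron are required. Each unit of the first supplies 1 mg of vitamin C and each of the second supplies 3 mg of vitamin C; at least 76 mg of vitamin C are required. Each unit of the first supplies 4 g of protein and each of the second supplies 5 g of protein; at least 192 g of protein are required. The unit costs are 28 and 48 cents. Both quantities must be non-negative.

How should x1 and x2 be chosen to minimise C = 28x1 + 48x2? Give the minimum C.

x1 = 28, x2 = 16, minimum C = 1552

Vertices and C = 28x1 + 48x2:
  (0, 185/3) → C = 2960
  (76, 0) → C = 2128
  (349/23, 604/23) → C = 38764/23
  (28, 16) → C = 1552
The feasible region is unbounded (it extends along (0, 1), (1, 0)), but C strictly increases along every unbounded feasible direction, so there is no improving ray and the minimum is attained at a vertex.

At the optimal vertex, x1 + 3x2 = 76 and 4x1 + 5x2 = 192.
Solving simultaneously gives x1 = 28, x2 = 16.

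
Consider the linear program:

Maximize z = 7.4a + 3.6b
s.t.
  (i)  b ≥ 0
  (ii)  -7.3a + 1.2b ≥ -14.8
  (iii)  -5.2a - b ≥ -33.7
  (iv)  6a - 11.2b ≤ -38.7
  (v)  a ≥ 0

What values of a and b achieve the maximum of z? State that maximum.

a = 0, b = 33.7, maximum z = 121.32

At the optimal vertex, -5.2a - b = -33.7 and a = 0.
Solving simultaneously gives a = 0, b = 337/10.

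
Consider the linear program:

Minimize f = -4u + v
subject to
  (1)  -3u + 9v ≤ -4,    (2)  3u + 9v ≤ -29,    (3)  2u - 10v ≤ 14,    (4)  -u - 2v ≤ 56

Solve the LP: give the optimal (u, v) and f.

Corner points and f = -4u + v:
  (-25/6, -11/6) → f = 89/6
  (-43/6, -17/6) → f = 155/6
  (-41/12, -25/12) → f = 139/12

At the optimal vertex, 3u + 9v = -29 and 2u - 10v = 14.
Solving simultaneously gives u = -41/12, v = -25/12.

u = -41/12, v = -25/12, minimum f = 139/12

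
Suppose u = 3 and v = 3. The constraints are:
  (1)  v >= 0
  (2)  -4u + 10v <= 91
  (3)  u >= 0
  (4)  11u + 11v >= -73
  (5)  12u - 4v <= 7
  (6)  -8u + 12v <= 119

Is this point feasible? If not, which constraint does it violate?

Constraint (5): 12u - 4v = 24, which is not ≤ 7. All other constraints are satisfied.

not feasible — violates (5)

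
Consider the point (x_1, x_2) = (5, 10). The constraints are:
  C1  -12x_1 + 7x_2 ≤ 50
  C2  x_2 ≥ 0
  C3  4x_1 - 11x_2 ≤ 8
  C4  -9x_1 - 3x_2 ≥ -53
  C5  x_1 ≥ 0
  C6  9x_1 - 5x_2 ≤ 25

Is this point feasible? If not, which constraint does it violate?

Constraint C4: -9x_1 - 3x_2 = -75, which is not ≥ -53. All other constraints are satisfied.

not feasible — violates C4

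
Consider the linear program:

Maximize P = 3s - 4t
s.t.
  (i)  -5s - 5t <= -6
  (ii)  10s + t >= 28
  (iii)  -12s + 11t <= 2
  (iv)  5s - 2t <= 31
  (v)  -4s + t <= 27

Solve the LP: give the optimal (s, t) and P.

s = 167/35, t = -25/7, maximum P = 143/5

Extreme points and P = 3s - 4t:
  (134/45, -16/9) → P = 722/45
  (167/35, -25/7) → P = 143/5
  (153/61, 178/61) → P = -253/61
  (345/31, 382/31) → P = -493/31

The binding constraints are -5s - 5t = -6 and 5s - 2t = 31.
Solving simultaneously gives s = 167/35, t = -25/7.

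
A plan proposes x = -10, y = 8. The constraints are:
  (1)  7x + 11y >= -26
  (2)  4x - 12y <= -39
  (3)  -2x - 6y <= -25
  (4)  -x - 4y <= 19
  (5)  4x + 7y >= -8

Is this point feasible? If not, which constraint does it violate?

feasible

(1): 18 ≥ -26 ✓
(2): -136 ≤ -39 ✓
(3): -28 ≤ -25 ✓
(4): -22 ≤ 19 ✓
(5): 16 ≥ -8 ✓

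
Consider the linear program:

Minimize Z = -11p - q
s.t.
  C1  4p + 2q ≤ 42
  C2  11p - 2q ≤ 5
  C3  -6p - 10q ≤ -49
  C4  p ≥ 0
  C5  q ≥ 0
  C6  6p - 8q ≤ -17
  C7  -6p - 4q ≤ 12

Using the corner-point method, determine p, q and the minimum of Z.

Extreme points and Z = -11p - q:
  (47/15, 221/15) → Z = -246/5
  (0, 21) → Z = -21
  (74/61, 509/122) → Z = -2137/122
  (0, 49/10) → Z = -49/10

At the optimal vertex, 4p + 2q = 42 and 11p - 2q = 5.
Solving simultaneously gives p = 47/15, q = 221/15.

p = 47/15, q = 221/15, minimum Z = -246/5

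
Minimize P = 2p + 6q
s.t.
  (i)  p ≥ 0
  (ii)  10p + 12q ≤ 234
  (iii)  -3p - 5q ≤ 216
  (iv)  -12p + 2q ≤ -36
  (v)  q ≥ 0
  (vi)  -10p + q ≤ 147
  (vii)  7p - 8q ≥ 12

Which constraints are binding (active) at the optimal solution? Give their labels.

(iv) and (v)

Extreme points and P = 2p + 6q:
  (117/5, 0) → P = 234/5
  (504/41, 759/82) → P = 3285/41
  (3, 0) → P = 6
  (132/41, 54/41) → P = 588/41

The minimum is at (3, 0). Substituting into each constraint, equality holds for (iv) and (v); the remaining constraints have slack.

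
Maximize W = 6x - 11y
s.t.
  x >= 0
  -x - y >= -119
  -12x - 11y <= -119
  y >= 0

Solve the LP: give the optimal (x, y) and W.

Feasible corners and W = 6x - 11y:
  (0, 119) → W = -1309
  (0, 119/11) → W = -119
  (119, 0) → W = 714
  (119/12, 0) → W = 119/2

The optimum lies where -x - y = -119 and y = 0.
Solving simultaneously gives x = 119, y = 0.

x = 119, y = 0, maximum W = 714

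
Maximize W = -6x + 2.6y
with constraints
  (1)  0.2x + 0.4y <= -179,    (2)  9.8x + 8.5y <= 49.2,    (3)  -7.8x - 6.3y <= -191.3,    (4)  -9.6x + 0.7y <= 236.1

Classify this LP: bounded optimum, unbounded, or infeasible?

Corner points and W = -6x + 2.6y:
  (77059/111, -88202/111) → W = -3458396/555
  (60211/93, -71723/93) → W = -2738729/465
The feasible region has finitely many vertices and no improving ray; the maximum is -2738729/465 at (60211/93, -71723/93).

bounded optimum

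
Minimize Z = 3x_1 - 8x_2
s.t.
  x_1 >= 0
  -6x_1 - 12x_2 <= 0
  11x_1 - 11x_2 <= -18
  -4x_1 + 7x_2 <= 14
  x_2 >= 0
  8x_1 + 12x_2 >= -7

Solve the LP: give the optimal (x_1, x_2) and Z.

x_1 = 28/33, x_2 = 82/33, minimum Z = -52/3

Feasible corners and Z = 3x_1 - 8x_2:
  (0, 18/11) → Z = -144/11
  (0, 2) → Z = -16
  (28/33, 82/33) → Z = -52/3

At the optimal vertex, 11x_1 - 11x_2 = -18 and -4x_1 + 7x_2 = 14.
Solving simultaneously gives x_1 = 28/33, x_2 = 82/33.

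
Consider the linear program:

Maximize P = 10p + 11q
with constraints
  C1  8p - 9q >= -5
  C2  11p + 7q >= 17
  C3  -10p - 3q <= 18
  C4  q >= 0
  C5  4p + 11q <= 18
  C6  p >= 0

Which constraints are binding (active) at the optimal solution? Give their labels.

Corner points and P = 10p + 11q:
  (118/155, 191/155) → P = 3281/155
  (107/124, 41/31) → P = 1437/62
  (17/11, 0) → P = 170/11
  (9/2, 0) → P = 45

The maximum is at (9/2, 0). Substituting into each constraint, equality holds for C4 and C5; the remaining constraints have slack.

C4 and C5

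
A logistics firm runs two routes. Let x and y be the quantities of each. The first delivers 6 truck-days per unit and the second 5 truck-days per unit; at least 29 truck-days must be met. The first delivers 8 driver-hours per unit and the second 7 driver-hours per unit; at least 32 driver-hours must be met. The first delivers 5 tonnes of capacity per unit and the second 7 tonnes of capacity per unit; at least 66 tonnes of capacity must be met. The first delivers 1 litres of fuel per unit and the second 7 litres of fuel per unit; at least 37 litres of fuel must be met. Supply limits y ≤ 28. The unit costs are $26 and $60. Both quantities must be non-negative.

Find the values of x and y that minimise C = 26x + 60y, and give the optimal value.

Extreme points and C = 26x + 60y:
  (0, 66/7) → C = 3960/7
  (0, 28) → C = 1680
  (37, 0) → C = 962
  (29/4, 17/4) → C = 887/2
The feasible region is unbounded (it extends along (1, 0)), but C strictly increases along every unbounded feasible direction, so there is no improving ray and the minimum is attained at a vertex.

The optimum lies where 5x + 7y = 66 and x + 7y = 37.
Solving simultaneously gives x = 29/4, y = 17/4.

x = 29/4, y = 17/4, minimum C = 887/2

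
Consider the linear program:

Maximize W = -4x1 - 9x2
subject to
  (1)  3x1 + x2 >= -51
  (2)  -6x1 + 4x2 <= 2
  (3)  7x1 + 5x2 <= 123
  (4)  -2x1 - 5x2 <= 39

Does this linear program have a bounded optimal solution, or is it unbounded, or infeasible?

bounded optimum

Extreme points and W = -4x1 - 9x2:
  (241/29, 376/29) → W = -4348/29
  (-83/19, -115/19) → W = 1367/19
  (162/5, -519/25) → W = 1431/25
The feasible region has finitely many vertices and no improving ray; the maximum is 1367/19 at (-83/19, -115/19).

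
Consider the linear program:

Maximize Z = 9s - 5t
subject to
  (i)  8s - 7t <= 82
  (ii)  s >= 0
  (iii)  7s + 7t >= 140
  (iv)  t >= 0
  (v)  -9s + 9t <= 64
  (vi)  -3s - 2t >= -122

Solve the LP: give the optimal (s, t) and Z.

s = 1018/37, t = 730/37, maximum Z = 5512/37

Extreme points and Z = 9s - 5t:
  (74/5, 26/5) → Z = 536/5
  (1018/37, 730/37) → Z = 5512/37
  (58/9, 122/9) → Z = -88/9
  (194/9, 86/3) → Z = 152/3

The optimum lies where 8s - 7t = 82 and -3s - 2t = -122.
Solving simultaneously gives s = 1018/37, t = 730/37.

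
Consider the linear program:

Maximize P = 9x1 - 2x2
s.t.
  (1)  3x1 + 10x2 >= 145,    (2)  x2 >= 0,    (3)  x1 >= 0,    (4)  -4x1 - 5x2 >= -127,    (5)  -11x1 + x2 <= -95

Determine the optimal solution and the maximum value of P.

Extreme points and P = 9x1 - 2x2:
  (109/5, 199/25) → P = 4507/25
  (1095/113, 1310/113) → P = 7235/113
  (602/59, 1017/59) → P = 3384/59

x1 = 109/5, x2 = 199/25, maximum P = 4507/25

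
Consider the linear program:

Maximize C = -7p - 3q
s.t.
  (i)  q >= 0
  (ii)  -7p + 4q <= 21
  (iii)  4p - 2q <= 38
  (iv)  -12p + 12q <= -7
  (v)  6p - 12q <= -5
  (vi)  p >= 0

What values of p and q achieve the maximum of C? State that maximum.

Feasible corners and C = -7p - 3q:
  (221/12, 107/6) → C = -2189/12
  (233/18, 62/9) → C = -2003/18
  (2, 17/12) → C = -73/4

The optimum lies where -12p + 12q = -7 and 6p - 12q = -5.
Solving simultaneously gives p = 2, q = 17/12.

p = 2, q = 17/12, maximum C = -73/4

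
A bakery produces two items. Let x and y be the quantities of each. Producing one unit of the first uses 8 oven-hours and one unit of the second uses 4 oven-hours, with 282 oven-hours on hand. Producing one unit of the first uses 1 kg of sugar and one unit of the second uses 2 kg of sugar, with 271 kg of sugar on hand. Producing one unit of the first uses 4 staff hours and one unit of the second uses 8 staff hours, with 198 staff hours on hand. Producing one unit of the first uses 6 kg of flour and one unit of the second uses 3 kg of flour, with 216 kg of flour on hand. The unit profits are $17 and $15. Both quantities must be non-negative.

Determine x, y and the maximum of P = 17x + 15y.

x = 61/2, y = 19/2, maximum P = 661

Feasible corners and P = 17x + 15y:
  (0, 0) → P = 0
  (0, 99/4) → P = 1485/4
  (141/4, 0) → P = 2397/4
  (61/2, 19/2) → P = 661

The optimum lies where 8x + 4y = 282 and 4x + 8y = 198.
Solving simultaneously gives x = 61/2, y = 19/2.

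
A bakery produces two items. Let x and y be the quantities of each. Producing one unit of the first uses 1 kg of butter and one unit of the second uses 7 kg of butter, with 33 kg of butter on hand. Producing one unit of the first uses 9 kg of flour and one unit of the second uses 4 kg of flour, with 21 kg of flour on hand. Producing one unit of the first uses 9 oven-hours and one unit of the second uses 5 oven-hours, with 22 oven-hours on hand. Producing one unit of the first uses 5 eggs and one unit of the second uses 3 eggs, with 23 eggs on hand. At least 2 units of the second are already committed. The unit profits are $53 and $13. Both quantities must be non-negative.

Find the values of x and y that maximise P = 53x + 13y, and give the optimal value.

Feasible corners and P = 53x + 13y:
  (0, 22/5) → P = 286/5
  (0, 2) → P = 26
  (4/3, 2) → P = 290/3

The binding constraints are 9x + 5y = 22 and y = 2.
Solving simultaneously gives x = 4/3, y = 2.

x = 4/3, y = 2, maximum P = 290/3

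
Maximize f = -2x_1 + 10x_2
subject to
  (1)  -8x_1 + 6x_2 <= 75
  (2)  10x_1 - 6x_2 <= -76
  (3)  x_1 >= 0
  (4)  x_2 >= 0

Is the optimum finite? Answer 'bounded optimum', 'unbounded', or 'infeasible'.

infeasible

The boundaries -8x_1 + 6x_2 = 75 and 10x_1 - 6x_2 = -76 meet at (-1/2, 71/6), but that point violates x_1 ≥ 0. Every candidate vertex is excluded by some other constraint, so the feasible region is empty.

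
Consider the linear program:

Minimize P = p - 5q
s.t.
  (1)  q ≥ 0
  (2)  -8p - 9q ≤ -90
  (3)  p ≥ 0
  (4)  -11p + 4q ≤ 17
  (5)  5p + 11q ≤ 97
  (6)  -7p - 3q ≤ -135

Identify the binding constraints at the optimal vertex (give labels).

(5) and (6)

Vertices and P = p - 5q:
  (97/5, 0) → P = 97/5
  (135/7, 0) → P = 135/7
  (597/31, 2/31) → P = 587/31

The minimum is at (597/31, 2/31). Substituting into each constraint, equality holds for (5) and (6); the remaining constraints have slack.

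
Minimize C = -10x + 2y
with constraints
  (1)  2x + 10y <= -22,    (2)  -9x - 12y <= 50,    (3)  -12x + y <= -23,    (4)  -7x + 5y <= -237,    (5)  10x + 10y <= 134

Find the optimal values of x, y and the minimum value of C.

x = 1054/15, y = -853/15, minimum C = -4082/5

Extreme points and C = -10x + 2y:
  (2594/129, -2483/129) → C = -10302/43
  (1054/15, -853/15) → C = -4082/5
  (76/3, -179/15) → C = -1386/5

The binding constraints are -9x - 12y = 50 and 10x + 10y = 134.
Solving simultaneously gives x = 1054/15, y = -853/15.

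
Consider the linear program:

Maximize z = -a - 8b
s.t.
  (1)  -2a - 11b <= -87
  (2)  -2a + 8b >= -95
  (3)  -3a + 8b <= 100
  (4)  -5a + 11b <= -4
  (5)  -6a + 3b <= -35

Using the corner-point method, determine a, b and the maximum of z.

a = 1741/38, b = -8/19, maximum z = -1613/38

Vertices and z = -a - 8b:
  (1741/38, -8/19) → z = -1613/38
  (13, 61/11) → z = -631/11
  (1132/7, 512/7) → z = -5228/7
The feasible region is unbounded (it extends along (8, 3), (4, 1)), but z strictly decreases along every unbounded feasible direction, so there is no improving ray and the maximum is attained at a vertex.

At the optimal vertex, -2a - 11b = -87 and -2a + 8b = -95.
Solving simultaneously gives a = 1741/38, b = -8/19.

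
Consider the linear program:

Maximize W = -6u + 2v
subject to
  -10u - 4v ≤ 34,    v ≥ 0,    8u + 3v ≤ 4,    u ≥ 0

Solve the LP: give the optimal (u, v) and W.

u = 0, v = 4/3, maximum W = 8/3

Corner points and W = -6u + 2v:
  (1/2, 0) → W = -3
  (0, 0) → W = 0
  (0, 4/3) → W = 8/3

The optimum lies where 8u + 3v = 4 and u = 0.
Solving simultaneously gives u = 0, v = 4/3.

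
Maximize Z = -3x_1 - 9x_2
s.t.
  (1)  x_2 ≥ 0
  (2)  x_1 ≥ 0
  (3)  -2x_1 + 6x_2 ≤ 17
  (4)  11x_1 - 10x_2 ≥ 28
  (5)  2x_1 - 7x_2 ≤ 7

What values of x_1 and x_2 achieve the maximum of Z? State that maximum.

Vertices and Z = -3x_1 - 9x_2:
  (28/11, 0) → Z = -84/11
  (7/2, 0) → Z = -21/2
  (169/23, 243/46) → Z = -3201/46
The feasible region is unbounded (it extends along (3, 1), (7, 2)), but Z strictly decreases along every unbounded feasible direction, so there is no improving ray and the maximum is attained at a vertex.

At the optimal vertex, x_2 = 0 and 11x_1 - 10x_2 = 28.
Solving simultaneously gives x_1 = 28/11, x_2 = 0.

x_1 = 28/11, x_2 = 0, maximum Z = -84/11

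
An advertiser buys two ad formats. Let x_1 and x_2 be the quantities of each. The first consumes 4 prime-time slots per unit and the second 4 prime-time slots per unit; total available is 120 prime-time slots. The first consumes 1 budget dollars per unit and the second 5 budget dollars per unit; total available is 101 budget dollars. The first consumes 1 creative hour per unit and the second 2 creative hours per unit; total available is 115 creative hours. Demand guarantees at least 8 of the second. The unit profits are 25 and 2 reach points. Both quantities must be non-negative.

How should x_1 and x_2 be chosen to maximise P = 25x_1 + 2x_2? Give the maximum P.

Feasible corners and P = 25x_1 + 2x_2:
  (0, 101/5) → P = 202/5
  (0, 8) → P = 16
  (49/4, 71/4) → P = 1367/4
  (22, 8) → P = 566

The optimum lies where 4x_1 + 4x_2 = 120 and x_2 = 8.
Solving simultaneously gives x_1 = 22, x_2 = 8.

x_1 = 22, x_2 = 8, maximum P = 566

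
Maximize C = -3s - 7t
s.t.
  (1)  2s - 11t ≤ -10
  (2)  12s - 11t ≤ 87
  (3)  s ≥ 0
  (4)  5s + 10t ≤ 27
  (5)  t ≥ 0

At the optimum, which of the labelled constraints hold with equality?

Feasible corners and C = -3s - 7t:
  (0, 10/11) → C = -70/11
  (197/75, 104/75) → C = -1319/75
  (0, 27/10) → C = -189/10

The maximum is at (0, 10/11). Substituting into each constraint, equality holds for (1) and (3); the remaining constraints have slack.

(1) and (3)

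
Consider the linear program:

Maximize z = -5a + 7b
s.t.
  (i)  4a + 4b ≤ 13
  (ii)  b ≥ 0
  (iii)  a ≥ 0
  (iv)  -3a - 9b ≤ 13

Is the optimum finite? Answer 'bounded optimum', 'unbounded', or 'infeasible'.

Vertices and z = -5a + 7b:
  (13/4, 0) → z = -65/4
  (0, 13/4) → z = 91/4
  (0, 0) → z = 0
The feasible region has finitely many vertices and no improving ray; the maximum is 91/4 at (0, 13/4).

bounded optimum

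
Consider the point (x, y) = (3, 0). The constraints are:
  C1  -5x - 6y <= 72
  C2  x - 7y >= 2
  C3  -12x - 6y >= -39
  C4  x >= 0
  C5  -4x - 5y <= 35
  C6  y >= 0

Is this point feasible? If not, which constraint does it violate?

feasible

C1: -15 ≤ 72 ✓
C2: 3 ≥ 2 ✓
C3: -36 ≥ -39 ✓
C4: 3 ≥ 0 ✓
C5: -12 ≤ 35 ✓
C6: 0 ≥ 0 ✓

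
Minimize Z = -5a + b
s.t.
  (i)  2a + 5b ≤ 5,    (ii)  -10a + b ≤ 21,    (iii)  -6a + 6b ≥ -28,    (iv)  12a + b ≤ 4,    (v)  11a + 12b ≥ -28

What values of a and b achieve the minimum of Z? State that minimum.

Extreme points and Z = -5a + b:
  (-25/13, 23/13) → Z = 148/13
  (15/58, 26/29) → Z = -23/58
  (-280/131, -49/131) → Z = 1351/131
  (4/7, -20/7) → Z = -40/7

The optimum lies where 12a + b = 4 and 11a + 12b = -28.
Solving simultaneously gives a = 4/7, b = -20/7.

a = 4/7, b = -20/7, minimum Z = -40/7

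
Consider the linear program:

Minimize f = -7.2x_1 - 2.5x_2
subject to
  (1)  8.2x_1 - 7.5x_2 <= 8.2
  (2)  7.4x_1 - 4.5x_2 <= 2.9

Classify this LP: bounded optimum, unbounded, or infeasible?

unbounded

From the feasible point (-101/124, -123/62), moving in the direction (4.5, 7.4) keeps every constraint satisfied while f decreases without bound.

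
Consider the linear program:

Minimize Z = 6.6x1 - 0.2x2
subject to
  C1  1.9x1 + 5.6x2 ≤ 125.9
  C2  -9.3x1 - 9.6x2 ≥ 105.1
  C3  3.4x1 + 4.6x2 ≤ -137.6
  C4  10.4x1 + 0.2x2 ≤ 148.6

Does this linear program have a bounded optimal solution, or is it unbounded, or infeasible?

From the feasible point (-13497/103, 6895/103), moving in the direction (-5.6, 1.9) keeps every constraint satisfied while Z decreases without bound.

unbounded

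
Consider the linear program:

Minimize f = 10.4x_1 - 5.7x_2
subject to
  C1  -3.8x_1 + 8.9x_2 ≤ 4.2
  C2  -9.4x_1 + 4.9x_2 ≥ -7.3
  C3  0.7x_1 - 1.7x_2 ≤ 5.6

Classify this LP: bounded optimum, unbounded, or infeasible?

bounded optimum

Feasible corners and f = 10.4x_1 - 5.7x_2:
  (8555/6504, 3361/3252) → f = 253283/32520
  (-5698/23, -2422/23) → f = -227269/115
  (-1503/1255, -4753/1255) → f = 114609/12550
The feasible region has finitely many vertices and no improving ray; the minimum is -227269/115 at (-5698/23, -2422/23).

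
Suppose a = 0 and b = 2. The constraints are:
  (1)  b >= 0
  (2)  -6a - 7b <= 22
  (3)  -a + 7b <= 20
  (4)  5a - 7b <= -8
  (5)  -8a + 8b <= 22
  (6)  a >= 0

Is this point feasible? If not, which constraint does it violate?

(1): 2 ≥ 0 ✓
(2): -14 ≤ 22 ✓
(3): 14 ≤ 20 ✓
(4): -14 ≤ -8 ✓
(5): 16 ≤ 22 ✓
(6): 0 ≥ 0 ✓

feasible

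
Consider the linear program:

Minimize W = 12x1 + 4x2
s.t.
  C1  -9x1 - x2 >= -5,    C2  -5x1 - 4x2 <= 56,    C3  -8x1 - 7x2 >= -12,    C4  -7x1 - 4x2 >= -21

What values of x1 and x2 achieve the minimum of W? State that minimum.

x1 = -440/3, x2 = 508/3, minimum W = -3248/3

Extreme points and W = 12x1 + 4x2:
  (76/31, -529/31) → W = -1204/31
  (23/55, 68/55) → W = 548/55
  (-440/3, 508/3) → W = -3248/3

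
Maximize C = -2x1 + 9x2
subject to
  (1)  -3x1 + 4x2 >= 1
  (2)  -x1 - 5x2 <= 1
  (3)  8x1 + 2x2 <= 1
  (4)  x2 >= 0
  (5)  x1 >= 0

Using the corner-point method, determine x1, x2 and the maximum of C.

Corner points and C = -2x1 + 9x2:
  (1/19, 11/38) → C = 5/2
  (0, 1/4) → C = 9/4
  (0, 1/2) → C = 9/2

x1 = 0, x2 = 1/2, maximum C = 9/2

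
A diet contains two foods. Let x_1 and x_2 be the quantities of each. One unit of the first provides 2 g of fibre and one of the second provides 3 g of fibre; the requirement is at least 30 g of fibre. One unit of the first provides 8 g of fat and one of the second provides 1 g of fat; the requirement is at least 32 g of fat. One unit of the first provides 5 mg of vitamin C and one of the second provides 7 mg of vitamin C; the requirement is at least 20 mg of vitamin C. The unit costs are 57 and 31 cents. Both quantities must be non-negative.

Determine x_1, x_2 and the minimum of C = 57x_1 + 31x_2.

x_1 = 3, x_2 = 8, minimum C = 419

Feasible corners and C = 57x_1 + 31x_2:
  (0, 32) → C = 992
  (15, 0) → C = 855
  (3, 8) → C = 419
The feasible region is unbounded (it extends along (0, 1), (1, 0)), but C strictly increases along every unbounded feasible direction, so there is no improving ray and the minimum is attained at a vertex.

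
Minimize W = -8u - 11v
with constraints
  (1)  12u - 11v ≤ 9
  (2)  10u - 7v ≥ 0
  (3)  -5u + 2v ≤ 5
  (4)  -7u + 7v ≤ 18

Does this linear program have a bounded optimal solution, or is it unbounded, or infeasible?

Extreme points and W = -8u - 11v:
  (-73/31, -105/31) → W = 1739/31
  (261/7, 279/7) → W = -5157/7
  (-7/3, -10/3) → W = 166/3
  (6, 60/7) → W = -996/7
The feasible region has finitely many vertices and no improving ray; the minimum is -5157/7 at (261/7, 279/7).

bounded optimum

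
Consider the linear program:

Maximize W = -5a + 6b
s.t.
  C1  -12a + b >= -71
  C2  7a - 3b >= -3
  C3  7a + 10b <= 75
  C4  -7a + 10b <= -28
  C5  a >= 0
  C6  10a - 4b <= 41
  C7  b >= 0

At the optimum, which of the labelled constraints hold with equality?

C4 and C7

Corner points and W = -5a + 6b:
  (149/36, 7/72) → W = -181/9
  (4, 0) → W = -20
  (41/10, 0) → W = -41/2

The maximum is at (4, 0). Substituting into each constraint, equality holds for C4 and C7; the remaining constraints have slack.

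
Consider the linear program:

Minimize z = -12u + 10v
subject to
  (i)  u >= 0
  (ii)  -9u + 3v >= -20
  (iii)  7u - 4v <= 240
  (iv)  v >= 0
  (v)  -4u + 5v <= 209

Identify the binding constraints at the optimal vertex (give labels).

(ii) and (iv)

Extreme points and z = -12u + 10v:
  (0, 0) → z = 0
  (0, 209/5) → z = 418
  (20/9, 0) → z = -80/3
  (727/33, 1961/33) → z = 10886/33

The minimum is at (20/9, 0). Substituting into each constraint, equality holds for (ii) and (iv); the remaining constraints have slack.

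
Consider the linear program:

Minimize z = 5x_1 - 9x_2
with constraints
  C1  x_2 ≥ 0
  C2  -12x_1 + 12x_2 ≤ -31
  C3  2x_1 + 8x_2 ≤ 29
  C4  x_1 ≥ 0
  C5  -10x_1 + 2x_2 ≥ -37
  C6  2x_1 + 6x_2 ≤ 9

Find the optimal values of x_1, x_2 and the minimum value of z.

x_1 = 49/16, x_2 = 23/48, minimum z = 11

Feasible corners and z = 5x_1 - 9x_2:
  (31/12, 0) → z = 155/12
  (37/10, 0) → z = 37/2
  (49/16, 23/48) → z = 11
  (15/4, 1/4) → z = 33/2

At the optimal vertex, -12x_1 + 12x_2 = -31 and 2x_1 + 6x_2 = 9.
Solving simultaneously gives x_1 = 49/16, x_2 = 23/48.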